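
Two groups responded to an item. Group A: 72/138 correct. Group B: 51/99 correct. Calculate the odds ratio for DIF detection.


Odds_A = 72/66 = 1.0909
Odds_B = 51/48 = 1.0625
OR = Odds_A / Odds_B = 1.0909 / 1.0625
Exactly, OR = (72 * 48) / (66 * 51) = 3456 / 3366
OR = 1.0267

1.0267


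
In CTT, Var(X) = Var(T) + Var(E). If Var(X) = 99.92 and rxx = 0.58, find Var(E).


var_true = rxx * var_obs = 0.58 * 99.92 = 57.9536
var_error = var_obs - var_true
var_error = 99.92 - 57.9536
var_error = 41.9664

41.9664


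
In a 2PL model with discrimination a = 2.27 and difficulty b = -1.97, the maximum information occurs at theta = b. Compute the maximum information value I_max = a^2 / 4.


For 2PL, max info at theta = b = -1.97
I_max = a^2 / 4 = 2.27^2 / 4
= 5.1529 / 4
I_max = 1.2882

1.2882


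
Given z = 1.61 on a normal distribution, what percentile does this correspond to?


CDF(z) = 0.5 * (1 + erf(z/sqrt(2)))
erf(1.1384) = 0.8926
CDF = 0.9463
Percentile rank = 0.9463 * 100 = 94.63

94.63


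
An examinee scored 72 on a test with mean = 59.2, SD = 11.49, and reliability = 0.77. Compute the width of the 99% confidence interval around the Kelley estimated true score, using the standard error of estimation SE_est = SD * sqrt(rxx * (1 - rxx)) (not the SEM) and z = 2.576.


True score estimate = 0.77*72 + 0.23*59.2 = 69.056
SE_est = SD * sqrt(rxx * (1 - rxx)) = 11.49 * sqrt(0.77 * 0.23) = 11.49 * sqrt(0.1771) = 4.835366
CI = T_est +/- z * SE_est, so width = 2 * z * SE_est = 2 * 2.576 * 4.835366
Width = 24.9118

24.9118


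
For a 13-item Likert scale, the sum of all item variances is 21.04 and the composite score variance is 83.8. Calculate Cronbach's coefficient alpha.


alpha = (k/(k-1)) * (1 - sum(si^2)/s_total^2)
= (13/12) * (1 - 21.04/83.8)
alpha = 0.8113

0.8113


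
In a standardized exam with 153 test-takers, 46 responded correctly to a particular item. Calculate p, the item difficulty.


Item difficulty p = number correct / total examinees
p = 46 / 153
p = 0.3007

0.3007


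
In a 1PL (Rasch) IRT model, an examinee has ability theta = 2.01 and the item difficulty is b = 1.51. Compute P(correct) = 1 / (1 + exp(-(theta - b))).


theta - b = 2.01 - 1.51 = 0.5
exp(-(theta - b)) = exp(-0.5) = 0.6065
P = 1 / (1 + 0.6065)
P = 0.6225

0.6225


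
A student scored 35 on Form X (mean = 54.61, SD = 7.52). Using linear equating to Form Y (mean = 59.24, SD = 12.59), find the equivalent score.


slope = SD_Y / SD_X = 12.59 / 7.52 ~ 1.6742
intercept = mean_Y - slope * mean_X = 59.24 - (12.59 / 7.52) * 54.61 ~ -32.1882
Y = slope * X + intercept. To avoid rounding drift from the rounded slope/intercept, evaluate the equivalent form Y = mean_Y + SD_Y * (X - mean_X) / SD_X at full precision:
Y = 59.24 + 12.59 * (35 - 54.61) / 7.52
Y = 59.24 - 12.59 * 19.61 / 7.52
Y = 59.24 - 246.8899 / 7.52
Y = 59.24 - 32.8311
Y = 26.4089

26.4089


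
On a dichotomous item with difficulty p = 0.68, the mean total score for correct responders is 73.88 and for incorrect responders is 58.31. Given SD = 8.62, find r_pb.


q = 1 - p = 0.32
rpb = ((M1 - M0) / SD) * sqrt(p * q)
rpb = ((73.88 - 58.31) / 8.62) * sqrt(0.68 * 0.32)
rpb = 0.8426

0.8426


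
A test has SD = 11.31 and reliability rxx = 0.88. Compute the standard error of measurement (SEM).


SEM = SD * sqrt(1 - rxx)
SEM = 11.31 * sqrt(1 - 0.88)
SEM = 11.31 * sqrt(0.12) = 11.31 * 0.34641
SEM = 3.9179

3.9179


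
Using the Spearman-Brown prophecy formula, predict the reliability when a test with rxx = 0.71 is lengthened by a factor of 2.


r_new = (n * rxx) / (1 + (n-1) * rxx)
r_new = (2 * 0.71) / (1 + 1 * 0.71)
r_new = 1.42 / 1.71
r_new = 0.8304

0.8304


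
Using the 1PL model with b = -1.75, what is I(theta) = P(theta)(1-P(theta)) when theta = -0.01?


P = 1/(1+exp(-(-0.01--1.75))) = 0.8507
I = P*(1-P) = 0.8507 * 0.1493
I = 0.127

0.127


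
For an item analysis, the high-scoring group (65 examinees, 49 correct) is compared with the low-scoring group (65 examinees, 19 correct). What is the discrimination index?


p_upper = 49/65 = 0.7538
p_lower = 19/65 = 0.2923
D = 0.7538 - 0.2923 = 0.4615

0.4615


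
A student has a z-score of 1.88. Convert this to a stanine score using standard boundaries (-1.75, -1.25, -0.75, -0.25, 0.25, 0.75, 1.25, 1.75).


Stanine boundaries: [-1.75, -1.25, -0.75, -0.25, 0.25, 0.75, 1.25, 1.75]
z = 1.88
Check each boundary:
  z >= -1.75 -> could be stanine 2
  z >= -1.25 -> could be stanine 3
  z >= -0.75 -> could be stanine 4
  z >= -0.25 -> could be stanine 5
  z >= 0.25 -> could be stanine 6
  z >= 0.75 -> could be stanine 7
  z >= 1.25 -> could be stanine 8
  z >= 1.75 -> could be stanine 9
Highest qualifying boundary gives stanine = 9

9


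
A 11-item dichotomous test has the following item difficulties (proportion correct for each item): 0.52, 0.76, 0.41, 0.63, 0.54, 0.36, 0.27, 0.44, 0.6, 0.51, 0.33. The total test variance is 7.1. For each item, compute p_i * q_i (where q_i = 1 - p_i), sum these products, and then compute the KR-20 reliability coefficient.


For each item, compute p_i * q_i:
  Item 1: 0.52 * 0.48 = 0.2496
  Item 2: 0.76 * 0.24 = 0.1824
  Item 3: 0.41 * 0.59 = 0.2419
  Item 4: 0.63 * 0.37 = 0.2331
  Item 5: 0.54 * 0.46 = 0.2484
  Item 6: 0.36 * 0.64 = 0.2304
  Item 7: 0.27 * 0.73 = 0.1971
  Item 8: 0.44 * 0.56 = 0.2464
  Item 9: 0.6 * 0.4 = 0.24
  Item 10: 0.51 * 0.49 = 0.2499
  Item 11: 0.33 * 0.67 = 0.2211
Sum(p_i * q_i) = 0.2496 + 0.1824 + 0.2419 + 0.2331 + 0.2484 + 0.2304 + 0.1971 + 0.2464 + 0.24 + 0.2499 + 0.2211 = 2.5403
KR-20 = (k/(k-1)) * (1 - Sum(p_i*q_i) / Var_total)
= (11/10) * (1 - 2.5403/7.1)
= 1.1 * 0.6422
KR-20 = 0.7064

0.7064


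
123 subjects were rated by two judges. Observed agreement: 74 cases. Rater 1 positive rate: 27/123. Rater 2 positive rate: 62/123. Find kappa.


P_o = 74/123 = 0.601626
P_e = (27*62 + 96*61) / 15129 = 0.49772
kappa = (P_o - P_e) / (1 - P_e)
kappa = (0.601626 - 0.49772) / (1 - 0.49772)
kappa = 0.2069

0.2069


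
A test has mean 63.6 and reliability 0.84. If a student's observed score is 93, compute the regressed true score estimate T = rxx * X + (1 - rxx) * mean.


T_est = rxx * X + (1 - rxx) * mean
T_est = 0.84 * 93 + 0.16 * 63.6
T_est = 78.12 + 10.176
T_est = 88.296

88.296


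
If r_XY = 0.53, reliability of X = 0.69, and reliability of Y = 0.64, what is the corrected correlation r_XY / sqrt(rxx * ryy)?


r_corrected = rxy / sqrt(rxx * ryy)
= 0.53 / sqrt(0.69 * 0.64)
= 0.53 / sqrt(0.4416)
= 0.53 / 0.66453
r_corrected = 0.7976

0.7976


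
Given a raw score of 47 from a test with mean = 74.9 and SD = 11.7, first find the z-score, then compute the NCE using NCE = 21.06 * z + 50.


z = (X - mean) / SD = (47 - 74.9) / 11.7
z = -27.9 / 11.7
z = -2.3846
NCE = NCE = 21.06z + 50
Carry z at full precision (z = -27.9 / 11.7) into the conversion:
NCE = 21.06 * (-27.9 / 11.7) + 50 = -587.574 / 11.7 + 50
NCE = -50.22 + 50
NCE = -0.22

-0.22


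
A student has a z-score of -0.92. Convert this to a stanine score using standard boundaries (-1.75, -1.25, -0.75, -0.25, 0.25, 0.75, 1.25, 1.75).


Stanine boundaries: [-1.75, -1.25, -0.75, -0.25, 0.25, 0.75, 1.25, 1.75]
z = -0.92
Check each boundary:
  z >= -1.75 -> could be stanine 2
  z >= -1.25 -> could be stanine 3
  z < -0.75
  z < -0.25
  z < 0.25
  z < 0.75
  z < 1.25
  z < 1.75
Highest qualifying boundary gives stanine = 3

3


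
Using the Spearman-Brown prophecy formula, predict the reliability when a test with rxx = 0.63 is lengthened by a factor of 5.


r_new = (n * rxx) / (1 + (n-1) * rxx)
r_new = (5 * 0.63) / (1 + 4 * 0.63)
r_new = 3.15 / 3.52
r_new = 0.8949

0.8949


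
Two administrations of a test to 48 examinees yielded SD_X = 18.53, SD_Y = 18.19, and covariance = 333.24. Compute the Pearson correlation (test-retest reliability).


r = cov(X,Y) / (SD_X * SD_Y)
r = 333.24 / (18.53 * 18.19)
r = 333.24 / 337.0607
r = 0.9887

0.9887


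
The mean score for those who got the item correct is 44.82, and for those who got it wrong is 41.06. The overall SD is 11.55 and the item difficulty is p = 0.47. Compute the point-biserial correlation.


q = 1 - p = 0.53
rpb = ((M1 - M0) / SD) * sqrt(p * q)
rpb = ((44.82 - 41.06) / 11.55) * sqrt(0.47 * 0.53)
rpb = 0.1625

0.1625


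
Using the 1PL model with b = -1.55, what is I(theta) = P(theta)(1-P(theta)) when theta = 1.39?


P = 1/(1+exp(-(1.39--1.55))) = 0.9498
I = P*(1-P) = 0.9498 * 0.0502
I = 0.0477

0.0477


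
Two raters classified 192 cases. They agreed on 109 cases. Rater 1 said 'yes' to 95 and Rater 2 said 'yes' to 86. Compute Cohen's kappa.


P_o = 109/192 = 0.567708
P_e = (95*86 + 97*106) / 36864 = 0.500543
kappa = (P_o - P_e) / (1 - P_e)
kappa = (0.567708 - 0.500543) / (1 - 0.500543)
kappa = 0.1345

0.1345


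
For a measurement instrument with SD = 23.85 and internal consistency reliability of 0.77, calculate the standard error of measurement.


SEM = SD * sqrt(1 - rxx)
SEM = 23.85 * sqrt(1 - 0.77)
SEM = 23.85 * sqrt(0.23) = 23.85 * 0.479583
SEM = 11.4381

11.4381


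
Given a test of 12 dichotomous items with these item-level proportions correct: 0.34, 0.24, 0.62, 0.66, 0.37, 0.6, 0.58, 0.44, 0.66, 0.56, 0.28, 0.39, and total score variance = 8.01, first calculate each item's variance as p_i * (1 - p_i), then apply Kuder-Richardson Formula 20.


For each item, compute p_i * q_i:
  Item 1: 0.34 * 0.66 = 0.2244
  Item 2: 0.24 * 0.76 = 0.1824
  Item 3: 0.62 * 0.38 = 0.2356
  Item 4: 0.66 * 0.34 = 0.2244
  Item 5: 0.37 * 0.63 = 0.2331
  Item 6: 0.6 * 0.4 = 0.24
  Item 7: 0.58 * 0.42 = 0.2436
  Item 8: 0.44 * 0.56 = 0.2464
  Item 9: 0.66 * 0.34 = 0.2244
  Item 10: 0.56 * 0.44 = 0.2464
  Item 11: 0.28 * 0.72 = 0.2016
  Item 12: 0.39 * 0.61 = 0.2379
Sum(p_i * q_i) = 0.2244 + 0.1824 + 0.2356 + 0.2244 + 0.2331 + 0.24 + 0.2436 + 0.2464 + 0.2244 + 0.2464 + 0.2016 + 0.2379 = 2.7402
KR-20 = (k/(k-1)) * (1 - Sum(p_i*q_i) / Var_total)
= (12/11) * (1 - 2.7402/8.01)
= 1.0909 * 0.6579
KR-20 = 0.7177

0.7177


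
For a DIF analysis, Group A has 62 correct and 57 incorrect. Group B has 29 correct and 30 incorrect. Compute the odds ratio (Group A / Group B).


Odds_A = 62/57 = 1.0877
Odds_B = 29/30 = 0.9667
OR = Odds_A / Odds_B = 1.0877 / 0.9667
Exactly, OR = (62 * 30) / (57 * 29) = 1860 / 1653
OR = 1.1252

1.1252


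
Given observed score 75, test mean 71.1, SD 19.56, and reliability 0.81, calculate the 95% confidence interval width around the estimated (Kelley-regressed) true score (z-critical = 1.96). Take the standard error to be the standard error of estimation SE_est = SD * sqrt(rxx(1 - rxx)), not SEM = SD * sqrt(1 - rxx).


True score estimate = 0.81*75 + 0.19*71.1 = 74.259
SE_est = SD * sqrt(rxx * (1 - rxx)) = 19.56 * sqrt(0.81 * 0.19) = 19.56 * sqrt(0.1539) = 7.673406
CI = T_est +/- z * SE_est, so width = 2 * z * SE_est = 2 * 1.96 * 7.673406
Width = 30.0798

30.0798


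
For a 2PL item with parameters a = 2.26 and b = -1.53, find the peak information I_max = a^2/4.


For 2PL, max info at theta = b = -1.53
I_max = a^2 / 4 = 2.26^2 / 4
= 5.1076 / 4
I_max = 1.2769

1.2769


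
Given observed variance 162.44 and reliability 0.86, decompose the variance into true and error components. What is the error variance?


var_true = rxx * var_obs = 0.86 * 162.44 = 139.6984
var_error = var_obs - var_true
var_error = 162.44 - 139.6984
var_error = 22.7416

22.7416


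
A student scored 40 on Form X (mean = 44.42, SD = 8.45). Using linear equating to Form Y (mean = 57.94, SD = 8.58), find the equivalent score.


slope = SD_Y / SD_X = 8.58 / 8.45 ~ 1.0154
intercept = mean_Y - slope * mean_X = 57.94 - (8.58 / 8.45) * 44.42 ~ 12.8366
Y = slope * X + intercept. To avoid rounding drift from the rounded slope/intercept, evaluate the equivalent form Y = mean_Y + SD_Y * (X - mean_X) / SD_X at full precision:
Y = 57.94 + 8.58 * (40 - 44.42) / 8.45
Y = 57.94 - 8.58 * 4.42 / 8.45
Y = 57.94 - 37.9236 / 8.45
Y = 57.94 - 4.488
Y = 53.452

53.452


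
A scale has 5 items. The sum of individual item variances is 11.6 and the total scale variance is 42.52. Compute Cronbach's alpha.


alpha = (k/(k-1)) * (1 - sum(si^2)/s_total^2)
= (5/4) * (1 - 11.6/42.52)
alpha = 0.909

0.909


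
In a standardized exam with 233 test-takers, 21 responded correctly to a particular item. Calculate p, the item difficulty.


Item difficulty p = number correct / total examinees
p = 21 / 233
p = 0.0901

0.0901


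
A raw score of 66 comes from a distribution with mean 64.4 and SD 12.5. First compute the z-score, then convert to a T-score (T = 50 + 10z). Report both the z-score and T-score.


z = (X - mean) / SD = (66 - 64.4) / 12.5
z = 1.6 / 12.5
z = 0.128
T-score = T = 50 + 10z
Carry z at full precision (z = 1.6 / 12.5) into the conversion:
T-score = 50 + 10 * (1.6 / 12.5) = 50 + 16 / 12.5
T-score = 50 + 1.28
T-score = 51.28

51.28


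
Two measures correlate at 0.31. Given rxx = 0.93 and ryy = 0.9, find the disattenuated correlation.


r_corrected = rxy / sqrt(rxx * ryy)
= 0.31 / sqrt(0.93 * 0.9)
= 0.31 / sqrt(0.837)
= 0.31 / 0.914877
r_corrected = 0.3388

0.3388


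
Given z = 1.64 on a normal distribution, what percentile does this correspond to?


CDF(z) = 0.5 * (1 + erf(z/sqrt(2)))
erf(1.1597) = 0.899
CDF = 0.9495
Percentile rank = 0.9495 * 100 = 94.95

94.95


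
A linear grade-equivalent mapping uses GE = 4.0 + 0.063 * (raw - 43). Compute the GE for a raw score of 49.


raw - median = 49 - 43 = 6
slope * diff = 0.063 * 6 = 0.378
GE = 4.0 + 0.378
GE = 4.378

4.378


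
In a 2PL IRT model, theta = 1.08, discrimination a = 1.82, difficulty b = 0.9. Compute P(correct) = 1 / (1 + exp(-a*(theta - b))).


a*(theta - b) = 1.82 * (1.08 - 0.9) = 0.3276
exp(-0.3276) = 0.7207
P = 1 / (1 + 0.7207)
P = 0.5812

0.5812


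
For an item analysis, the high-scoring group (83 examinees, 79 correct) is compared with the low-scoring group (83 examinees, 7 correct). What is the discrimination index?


p_upper = 79/83 = 0.9518
p_lower = 7/83 = 0.0843
D = 0.9518 - 0.0843 = 0.8675

0.8675


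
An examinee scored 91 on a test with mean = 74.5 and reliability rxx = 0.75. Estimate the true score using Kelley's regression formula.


T_est = rxx * X + (1 - rxx) * mean
T_est = 0.75 * 91 + 0.25 * 74.5
T_est = 68.25 + 18.625
T_est = 86.875

86.875


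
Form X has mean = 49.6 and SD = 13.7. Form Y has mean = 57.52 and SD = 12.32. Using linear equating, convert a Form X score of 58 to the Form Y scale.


slope = SD_Y / SD_X = 12.32 / 13.7 ~ 0.8993
intercept = mean_Y - slope * mean_X = 57.52 - (12.32 / 13.7) * 49.6 ~ 12.9162
Y = slope * X + intercept. To avoid rounding drift from the rounded slope/intercept, evaluate the equivalent form Y = mean_Y + SD_Y * (X - mean_X) / SD_X at full precision:
Y = 57.52 + 12.32 * (58 - 49.6) / 13.7
Y = 57.52 + 12.32 * 8.4 / 13.7
Y = 57.52 + 103.488 / 13.7
Y = 57.52 + 7.5539
Y = 65.0739

65.0739


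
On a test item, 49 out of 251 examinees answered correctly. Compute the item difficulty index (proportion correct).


Item difficulty p = number correct / total examinees
p = 49 / 251
p = 0.1952

0.1952


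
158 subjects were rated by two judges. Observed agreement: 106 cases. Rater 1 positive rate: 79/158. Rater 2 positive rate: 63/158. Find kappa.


P_o = 106/158 = 0.670886
P_e = (79*63 + 79*95) / 24964 = 0.5
kappa = (P_o - P_e) / (1 - P_e)
kappa = (0.670886 - 0.5) / (1 - 0.5)
kappa = 0.3418

0.3418


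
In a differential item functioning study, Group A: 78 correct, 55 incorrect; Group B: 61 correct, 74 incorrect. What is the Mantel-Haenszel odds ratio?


Odds_A = 78/55 = 1.4182
Odds_B = 61/74 = 0.8243
OR = Odds_A / Odds_B = 1.4182 / 0.8243
Exactly, OR = (78 * 74) / (55 * 61) = 5772 / 3355
OR = 1.7204

1.7204


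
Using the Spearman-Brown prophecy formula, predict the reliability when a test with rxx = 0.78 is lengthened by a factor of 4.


r_new = (n * rxx) / (1 + (n-1) * rxx)
r_new = (4 * 0.78) / (1 + 3 * 0.78)
r_new = 3.12 / 3.34
r_new = 0.9341

0.9341


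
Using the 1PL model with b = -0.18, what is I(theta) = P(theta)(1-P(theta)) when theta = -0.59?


P = 1/(1+exp(-(-0.59--0.18))) = 0.3989
I = P*(1-P) = 0.3989 * 0.6011
I = 0.2398

0.2398


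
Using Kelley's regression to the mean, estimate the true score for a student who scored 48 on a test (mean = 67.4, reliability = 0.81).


T_est = rxx * X + (1 - rxx) * mean
T_est = 0.81 * 48 + 0.19 * 67.4
T_est = 38.88 + 12.806
T_est = 51.686

51.686


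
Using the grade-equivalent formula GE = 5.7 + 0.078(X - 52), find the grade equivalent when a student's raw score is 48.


raw - median = 48 - 52 = -4
slope * diff = 0.078 * -4 = -0.312
GE = 5.7 + -0.312
GE = 5.388

5.388


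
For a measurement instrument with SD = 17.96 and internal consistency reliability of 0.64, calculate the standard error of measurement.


SEM = SD * sqrt(1 - rxx)
SEM = 17.96 * sqrt(1 - 0.64)
SEM = 17.96 * sqrt(0.36) = 17.96 * 0.6
SEM = 10.776

10.776


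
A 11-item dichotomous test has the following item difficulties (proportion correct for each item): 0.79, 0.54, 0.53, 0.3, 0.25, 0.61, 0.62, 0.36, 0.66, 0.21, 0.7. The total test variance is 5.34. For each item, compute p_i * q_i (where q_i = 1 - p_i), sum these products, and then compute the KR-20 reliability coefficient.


For each item, compute p_i * q_i:
  Item 1: 0.79 * 0.21 = 0.1659
  Item 2: 0.54 * 0.46 = 0.2484
  Item 3: 0.53 * 0.47 = 0.2491
  Item 4: 0.3 * 0.7 = 0.21
  Item 5: 0.25 * 0.75 = 0.1875
  Item 6: 0.61 * 0.39 = 0.2379
  Item 7: 0.62 * 0.38 = 0.2356
  Item 8: 0.36 * 0.64 = 0.2304
  Item 9: 0.66 * 0.34 = 0.2244
  Item 10: 0.21 * 0.79 = 0.1659
  Item 11: 0.7 * 0.3 = 0.21
Sum(p_i * q_i) = 0.1659 + 0.2484 + 0.2491 + 0.21 + 0.1875 + 0.2379 + 0.2356 + 0.2304 + 0.2244 + 0.1659 + 0.21 = 2.3651
KR-20 = (k/(k-1)) * (1 - Sum(p_i*q_i) / Var_total)
= (11/10) * (1 - 2.3651/5.34)
= 1.1 * 0.5571
KR-20 = 0.6128

0.6128


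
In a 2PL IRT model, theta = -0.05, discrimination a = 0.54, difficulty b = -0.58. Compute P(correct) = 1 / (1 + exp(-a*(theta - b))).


a*(theta - b) = 0.54 * (-0.05 - -0.58) = 0.2862
exp(-0.2862) = 0.7511
P = 1 / (1 + 0.7511)
P = 0.5711

0.5711


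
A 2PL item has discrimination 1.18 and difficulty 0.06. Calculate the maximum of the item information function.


For 2PL, max info at theta = b = 0.06
I_max = a^2 / 4 = 1.18^2 / 4
= 1.3924 / 4
I_max = 0.3481

0.3481


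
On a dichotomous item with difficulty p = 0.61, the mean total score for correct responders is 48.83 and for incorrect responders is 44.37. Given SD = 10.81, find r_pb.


q = 1 - p = 0.39
rpb = ((M1 - M0) / SD) * sqrt(p * q)
rpb = ((48.83 - 44.37) / 10.81) * sqrt(0.61 * 0.39)
rpb = 0.2012

0.2012


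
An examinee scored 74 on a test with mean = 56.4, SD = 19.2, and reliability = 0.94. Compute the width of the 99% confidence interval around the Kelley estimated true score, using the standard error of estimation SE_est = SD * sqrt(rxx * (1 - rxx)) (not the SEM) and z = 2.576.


True score estimate = 0.94*74 + 0.06*56.4 = 72.944
SE_est = SD * sqrt(rxx * (1 - rxx)) = 19.2 * sqrt(0.94 * 0.06) = 19.2 * sqrt(0.0564) = 4.559747
CI = T_est +/- z * SE_est, so width = 2 * z * SE_est = 2 * 2.576 * 4.559747
Width = 23.4918

23.4918


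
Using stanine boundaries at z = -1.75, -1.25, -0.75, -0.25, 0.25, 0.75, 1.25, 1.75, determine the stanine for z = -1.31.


Stanine boundaries: [-1.75, -1.25, -0.75, -0.25, 0.25, 0.75, 1.25, 1.75]
z = -1.31
Check each boundary:
  z >= -1.75 -> could be stanine 2
  z < -1.25
  z < -0.75
  z < -0.25
  z < 0.25
  z < 0.75
  z < 1.25
  z < 1.75
Highest qualifying boundary gives stanine = 2

2


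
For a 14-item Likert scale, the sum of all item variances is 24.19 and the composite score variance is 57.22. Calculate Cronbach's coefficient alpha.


alpha = (k/(k-1)) * (1 - sum(si^2)/s_total^2)
= (14/13) * (1 - 24.19/57.22)
alpha = 0.6216

0.6216


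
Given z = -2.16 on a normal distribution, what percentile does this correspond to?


CDF(z) = 0.5 * (1 + erf(z/sqrt(2)))
erf(-1.5274) = -0.9692
CDF = 0.0154
Percentile rank = 0.0154 * 100 = 1.54

1.54


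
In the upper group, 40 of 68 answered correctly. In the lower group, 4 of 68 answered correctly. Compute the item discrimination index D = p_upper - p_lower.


p_upper = 40/68 = 0.5882
p_lower = 4/68 = 0.0588
D = 0.5882 - 0.0588 = 0.5294

0.5294


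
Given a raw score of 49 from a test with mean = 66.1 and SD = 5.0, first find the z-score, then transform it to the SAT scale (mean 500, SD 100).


z = (X - mean) / SD = (49 - 66.1) / 5.0
z = -17.1 / 5.0
z = -3.42
SAT-scale = SAT = 500 + 100z
Carry z at full precision (z = -17.1 / 5.0) into the conversion:
SAT-scale = 500 + 100 * (-17.1 / 5.0) = 500 + -1710 / 5.0
SAT-scale = 500 + -342.0
SAT-scale = 158.0

158.0


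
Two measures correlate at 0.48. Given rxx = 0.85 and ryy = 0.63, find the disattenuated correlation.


r_corrected = rxy / sqrt(rxx * ryy)
= 0.48 / sqrt(0.85 * 0.63)
= 0.48 / sqrt(0.5355)
= 0.48 / 0.731779
r_corrected = 0.6559

0.6559


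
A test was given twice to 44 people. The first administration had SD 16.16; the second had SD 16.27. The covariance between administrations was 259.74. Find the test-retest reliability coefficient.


r = cov(X,Y) / (SD_X * SD_Y)
r = 259.74 / (16.16 * 16.27)
r = 259.74 / 262.9232
r = 0.9879

0.9879


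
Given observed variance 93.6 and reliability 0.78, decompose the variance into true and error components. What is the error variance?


var_true = rxx * var_obs = 0.78 * 93.6 = 73.008
var_error = var_obs - var_true
var_error = 93.6 - 73.008
var_error = 20.592

20.592


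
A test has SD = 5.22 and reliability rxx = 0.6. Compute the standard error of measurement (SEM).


SEM = SD * sqrt(1 - rxx)
SEM = 5.22 * sqrt(1 - 0.6)
SEM = 5.22 * sqrt(0.4) = 5.22 * 0.632456
SEM = 3.3014

3.3014


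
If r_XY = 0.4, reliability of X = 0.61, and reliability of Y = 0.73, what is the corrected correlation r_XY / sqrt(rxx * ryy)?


r_corrected = rxy / sqrt(rxx * ryy)
= 0.4 / sqrt(0.61 * 0.73)
= 0.4 / sqrt(0.4453)
= 0.4 / 0.667308
r_corrected = 0.5994

0.5994


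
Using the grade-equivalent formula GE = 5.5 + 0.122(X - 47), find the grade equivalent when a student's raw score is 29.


raw - median = 29 - 47 = -18
slope * diff = 0.122 * -18 = -2.196
GE = 5.5 + -2.196
GE = 3.304

3.304


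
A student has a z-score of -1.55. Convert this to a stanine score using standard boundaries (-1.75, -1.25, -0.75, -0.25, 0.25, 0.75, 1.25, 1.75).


Stanine boundaries: [-1.75, -1.25, -0.75, -0.25, 0.25, 0.75, 1.25, 1.75]
z = -1.55
Check each boundary:
  z >= -1.75 -> could be stanine 2
  z < -1.25
  z < -0.75
  z < -0.25
  z < 0.25
  z < 0.75
  z < 1.25
  z < 1.75
Highest qualifying boundary gives stanine = 2

2


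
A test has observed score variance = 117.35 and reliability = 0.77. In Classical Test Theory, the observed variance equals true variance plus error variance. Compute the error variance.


var_true = rxx * var_obs = 0.77 * 117.35 = 90.3595
var_error = var_obs - var_true
var_error = 117.35 - 90.3595
var_error = 26.9905

26.9905


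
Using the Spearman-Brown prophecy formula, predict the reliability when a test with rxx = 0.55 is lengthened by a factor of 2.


r_new = (n * rxx) / (1 + (n-1) * rxx)
r_new = (2 * 0.55) / (1 + 1 * 0.55)
r_new = 1.1 / 1.55
r_new = 0.7097

0.7097


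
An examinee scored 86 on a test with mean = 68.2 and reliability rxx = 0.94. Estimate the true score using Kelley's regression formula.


T_est = rxx * X + (1 - rxx) * mean
T_est = 0.94 * 86 + 0.06 * 68.2
T_est = 80.84 + 4.092
T_est = 84.932

84.932


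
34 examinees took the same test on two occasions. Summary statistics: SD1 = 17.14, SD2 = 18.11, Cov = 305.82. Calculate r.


r = cov(X,Y) / (SD_X * SD_Y)
r = 305.82 / (17.14 * 18.11)
r = 305.82 / 310.4054
r = 0.9852

0.9852


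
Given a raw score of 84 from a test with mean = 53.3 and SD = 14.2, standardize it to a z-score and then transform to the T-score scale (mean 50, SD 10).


z = (X - mean) / SD = (84 - 53.3) / 14.2
z = 30.7 / 14.2
z = 2.162
T-score = T = 50 + 10z
Carry z at full precision (z = 30.7 / 14.2) into the conversion:
T-score = 50 + 10 * (30.7 / 14.2) = 50 + 307 / 14.2
T-score = 50 + 21.6197
T-score = 71.6197

71.6197


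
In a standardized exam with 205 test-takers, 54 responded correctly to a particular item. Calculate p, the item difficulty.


Item difficulty p = number correct / total examinees
p = 54 / 205
p = 0.2634

0.2634


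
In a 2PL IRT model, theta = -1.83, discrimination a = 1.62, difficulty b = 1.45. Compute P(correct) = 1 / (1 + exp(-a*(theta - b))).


a*(theta - b) = 1.62 * (-1.83 - 1.45) = -5.3136
exp(--5.3136) = 203.08
P = 1 / (1 + 203.08)
P = 0.0049

0.0049


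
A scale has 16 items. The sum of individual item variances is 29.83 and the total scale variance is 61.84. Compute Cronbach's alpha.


alpha = (k/(k-1)) * (1 - sum(si^2)/s_total^2)
= (16/15) * (1 - 29.83/61.84)
alpha = 0.5521

0.5521


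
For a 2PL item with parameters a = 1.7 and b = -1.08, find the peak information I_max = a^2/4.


For 2PL, max info at theta = b = -1.08
I_max = a^2 / 4 = 1.7^2 / 4
= 2.89 / 4
I_max = 0.7225

0.7225


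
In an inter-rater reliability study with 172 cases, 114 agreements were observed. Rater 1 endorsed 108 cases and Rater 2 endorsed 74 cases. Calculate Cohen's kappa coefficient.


P_o = 114/172 = 0.662791
P_e = (108*74 + 64*98) / 29584 = 0.482153
kappa = (P_o - P_e) / (1 - P_e)
kappa = (0.662791 - 0.482153) / (1 - 0.482153)
kappa = 0.3488

0.3488


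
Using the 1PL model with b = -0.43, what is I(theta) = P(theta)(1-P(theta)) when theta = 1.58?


P = 1/(1+exp(-(1.58--0.43))) = 0.8818
I = P*(1-P) = 0.8818 * 0.1182
I = 0.1042

0.1042


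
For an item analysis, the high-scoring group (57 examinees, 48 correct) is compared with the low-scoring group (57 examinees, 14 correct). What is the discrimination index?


p_upper = 48/57 = 0.8421
p_lower = 14/57 = 0.2456
D = 0.8421 - 0.2456 = 0.5965

0.5965


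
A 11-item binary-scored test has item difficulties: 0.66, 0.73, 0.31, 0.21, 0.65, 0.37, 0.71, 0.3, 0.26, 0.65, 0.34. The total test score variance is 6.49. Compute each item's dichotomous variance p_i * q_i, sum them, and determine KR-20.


For each item, compute p_i * q_i:
  Item 1: 0.66 * 0.34 = 0.2244
  Item 2: 0.73 * 0.27 = 0.1971
  Item 3: 0.31 * 0.69 = 0.2139
  Item 4: 0.21 * 0.79 = 0.1659
  Item 5: 0.65 * 0.35 = 0.2275
  Item 6: 0.37 * 0.63 = 0.2331
  Item 7: 0.71 * 0.29 = 0.2059
  Item 8: 0.3 * 0.7 = 0.21
  Item 9: 0.26 * 0.74 = 0.1924
  Item 10: 0.65 * 0.35 = 0.2275
  Item 11: 0.34 * 0.66 = 0.2244
Sum(p_i * q_i) = 0.2244 + 0.1971 + 0.2139 + 0.1659 + 0.2275 + 0.2331 + 0.2059 + 0.21 + 0.1924 + 0.2275 + 0.2244 = 2.3221
KR-20 = (k/(k-1)) * (1 - Sum(p_i*q_i) / Var_total)
= (11/10) * (1 - 2.3221/6.49)
= 1.1 * 0.6422
KR-20 = 0.7064

0.7064


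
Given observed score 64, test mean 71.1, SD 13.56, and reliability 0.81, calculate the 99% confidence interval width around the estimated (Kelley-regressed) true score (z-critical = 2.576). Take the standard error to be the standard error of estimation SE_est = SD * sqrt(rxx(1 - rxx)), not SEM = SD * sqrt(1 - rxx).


True score estimate = 0.81*64 + 0.19*71.1 = 65.349
SE_est = SD * sqrt(rxx * (1 - rxx)) = 13.56 * sqrt(0.81 * 0.19) = 13.56 * sqrt(0.1539) = 5.3196
CI = T_est +/- z * SE_est, so width = 2 * z * SE_est = 2 * 2.576 * 5.3196
Width = 27.4066

27.4066


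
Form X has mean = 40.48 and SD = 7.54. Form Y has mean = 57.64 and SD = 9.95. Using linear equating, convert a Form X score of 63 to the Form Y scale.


slope = SD_Y / SD_X = 9.95 / 7.54 ~ 1.3196
intercept = mean_Y - slope * mean_X = 57.64 - (9.95 / 7.54) * 40.48 ~ 4.2214
Y = slope * X + intercept. To avoid rounding drift from the rounded slope/intercept, evaluate the equivalent form Y = mean_Y + SD_Y * (X - mean_X) / SD_X at full precision:
Y = 57.64 + 9.95 * (63 - 40.48) / 7.54
Y = 57.64 + 9.95 * 22.52 / 7.54
Y = 57.64 + 224.074 / 7.54
Y = 57.64 + 29.718
Y = 87.358

87.358


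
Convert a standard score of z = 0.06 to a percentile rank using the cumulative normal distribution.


CDF(z) = 0.5 * (1 + erf(z/sqrt(2)))
erf(0.0424) = 0.0478
CDF = 0.5239
Percentile rank = 0.5239 * 100 = 52.39

52.39


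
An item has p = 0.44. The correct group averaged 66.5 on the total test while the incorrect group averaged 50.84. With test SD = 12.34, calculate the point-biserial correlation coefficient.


q = 1 - p = 0.56
rpb = ((M1 - M0) / SD) * sqrt(p * q)
rpb = ((66.5 - 50.84) / 12.34) * sqrt(0.44 * 0.56)
rpb = 0.6299

0.6299


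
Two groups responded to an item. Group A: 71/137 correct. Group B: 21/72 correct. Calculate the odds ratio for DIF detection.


Odds_A = 71/66 = 1.0758
Odds_B = 21/51 = 0.4118
OR = Odds_A / Odds_B = 1.0758 / 0.4118
Exactly, OR = (71 * 51) / (66 * 21) = 3621 / 1386
OR = 2.6126

2.6126


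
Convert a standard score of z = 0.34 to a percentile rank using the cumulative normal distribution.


CDF(z) = 0.5 * (1 + erf(z/sqrt(2)))
erf(0.2404) = 0.2661
CDF = 0.6331
Percentile rank = 0.6331 * 100 = 63.31

63.31


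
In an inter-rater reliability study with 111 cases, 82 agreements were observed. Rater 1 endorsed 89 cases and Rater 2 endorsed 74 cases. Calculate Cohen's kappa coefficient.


P_o = 82/111 = 0.738739
P_e = (89*74 + 22*37) / 12321 = 0.600601
kappa = (P_o - P_e) / (1 - P_e)
kappa = (0.738739 - 0.600601) / (1 - 0.600601)
kappa = 0.3459

0.3459


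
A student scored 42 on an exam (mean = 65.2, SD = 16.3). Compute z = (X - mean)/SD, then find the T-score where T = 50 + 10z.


z = (X - mean) / SD = (42 - 65.2) / 16.3
z = -23.2 / 16.3
z = -1.4233
T-score = T = 50 + 10z
Carry z at full precision (z = -23.2 / 16.3) into the conversion:
T-score = 50 + 10 * (-23.2 / 16.3) = 50 + -232 / 16.3
T-score = 50 + -14.2331
T-score = 35.7669

35.7669


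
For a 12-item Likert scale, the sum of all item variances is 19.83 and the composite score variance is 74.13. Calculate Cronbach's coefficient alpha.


alpha = (k/(k-1)) * (1 - sum(si^2)/s_total^2)
= (12/11) * (1 - 19.83/74.13)
alpha = 0.7991

0.7991


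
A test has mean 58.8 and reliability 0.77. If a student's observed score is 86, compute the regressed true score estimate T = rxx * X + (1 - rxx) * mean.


T_est = rxx * X + (1 - rxx) * mean
T_est = 0.77 * 86 + 0.23 * 58.8
T_est = 66.22 + 13.524
T_est = 79.744

79.744


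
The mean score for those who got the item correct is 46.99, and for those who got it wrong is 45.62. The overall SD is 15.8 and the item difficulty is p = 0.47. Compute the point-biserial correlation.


q = 1 - p = 0.53
rpb = ((M1 - M0) / SD) * sqrt(p * q)
rpb = ((46.99 - 45.62) / 15.8) * sqrt(0.47 * 0.53)
rpb = 0.0433

0.0433


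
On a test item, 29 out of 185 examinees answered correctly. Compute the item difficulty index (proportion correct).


Item difficulty p = number correct / total examinees
p = 29 / 185
p = 0.1568

0.1568


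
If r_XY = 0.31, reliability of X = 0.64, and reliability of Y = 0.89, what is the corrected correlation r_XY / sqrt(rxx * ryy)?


r_corrected = rxy / sqrt(rxx * ryy)
= 0.31 / sqrt(0.64 * 0.89)
= 0.31 / sqrt(0.5696)
= 0.31 / 0.754718
r_corrected = 0.4107

0.4107


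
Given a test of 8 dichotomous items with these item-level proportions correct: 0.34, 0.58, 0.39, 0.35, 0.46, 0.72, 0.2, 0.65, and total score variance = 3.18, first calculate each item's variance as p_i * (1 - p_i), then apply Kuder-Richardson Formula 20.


For each item, compute p_i * q_i:
  Item 1: 0.34 * 0.66 = 0.2244
  Item 2: 0.58 * 0.42 = 0.2436
  Item 3: 0.39 * 0.61 = 0.2379
  Item 4: 0.35 * 0.65 = 0.2275
  Item 5: 0.46 * 0.54 = 0.2484
  Item 6: 0.72 * 0.28 = 0.2016
  Item 7: 0.2 * 0.8 = 0.16
  Item 8: 0.65 * 0.35 = 0.2275
Sum(p_i * q_i) = 0.2244 + 0.2436 + 0.2379 + 0.2275 + 0.2484 + 0.2016 + 0.16 + 0.2275 = 1.7709
KR-20 = (k/(k-1)) * (1 - Sum(p_i*q_i) / Var_total)
= (8/7) * (1 - 1.7709/3.18)
= 1.1429 * 0.4431
KR-20 = 0.5064

0.5064


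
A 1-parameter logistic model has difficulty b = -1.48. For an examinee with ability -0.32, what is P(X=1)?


theta - b = -0.32 - -1.48 = 1.16
exp(-(theta - b)) = exp(-1.16) = 0.3135
P = 1 / (1 + 0.3135)
P = 0.7613

0.7613


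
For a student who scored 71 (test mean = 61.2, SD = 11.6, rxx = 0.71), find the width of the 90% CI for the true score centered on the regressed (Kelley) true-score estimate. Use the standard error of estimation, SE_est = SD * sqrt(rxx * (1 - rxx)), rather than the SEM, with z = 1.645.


True score estimate = 0.71*71 + 0.29*61.2 = 68.158
SE_est = SD * sqrt(rxx * (1 - rxx)) = 11.6 * sqrt(0.71 * 0.29) = 11.6 * sqrt(0.2059) = 5.26364
CI = T_est +/- z * SE_est, so width = 2 * z * SE_est = 2 * 1.645 * 5.26364
Width = 17.3174

17.3174


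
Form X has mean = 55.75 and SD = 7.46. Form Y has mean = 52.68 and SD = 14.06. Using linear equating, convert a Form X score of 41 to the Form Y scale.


slope = SD_Y / SD_X = 14.06 / 7.46 ~ 1.8847
intercept = mean_Y - slope * mean_X = 52.68 - (14.06 / 7.46) * 55.75 ~ -52.3931
Y = slope * X + intercept. To avoid rounding drift from the rounded slope/intercept, evaluate the equivalent form Y = mean_Y + SD_Y * (X - mean_X) / SD_X at full precision:
Y = 52.68 + 14.06 * (41 - 55.75) / 7.46
Y = 52.68 - 14.06 * 14.75 / 7.46
Y = 52.68 - 207.385 / 7.46
Y = 52.68 - 27.7996
Y = 24.8804

24.8804


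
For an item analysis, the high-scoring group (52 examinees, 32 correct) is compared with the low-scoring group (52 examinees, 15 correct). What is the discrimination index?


p_upper = 32/52 = 0.6154
p_lower = 15/52 = 0.2885
D = 0.6154 - 0.2885 = 0.3269

0.3269


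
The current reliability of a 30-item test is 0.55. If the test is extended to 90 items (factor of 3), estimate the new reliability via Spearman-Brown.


r_new = (n * rxx) / (1 + (n-1) * rxx)
r_new = (3 * 0.55) / (1 + 2 * 0.55)
r_new = 1.65 / 2.1
r_new = 0.7857

0.7857


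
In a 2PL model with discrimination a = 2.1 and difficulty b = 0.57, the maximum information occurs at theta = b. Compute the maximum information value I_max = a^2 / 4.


For 2PL, max info at theta = b = 0.57
I_max = a^2 / 4 = 2.1^2 / 4
= 4.41 / 4
I_max = 1.1025

1.1025


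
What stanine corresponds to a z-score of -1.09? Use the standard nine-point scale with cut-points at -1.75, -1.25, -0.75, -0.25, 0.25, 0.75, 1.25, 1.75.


Stanine boundaries: [-1.75, -1.25, -0.75, -0.25, 0.25, 0.75, 1.25, 1.75]
z = -1.09
Check each boundary:
  z >= -1.75 -> could be stanine 2
  z >= -1.25 -> could be stanine 3
  z < -0.75
  z < -0.25
  z < 0.25
  z < 0.75
  z < 1.25
  z < 1.75
Highest qualifying boundary gives stanine = 3

3


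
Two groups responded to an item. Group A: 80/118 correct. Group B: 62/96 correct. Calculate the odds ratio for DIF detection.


Odds_A = 80/38 = 2.1053
Odds_B = 62/34 = 1.8235
OR = Odds_A / Odds_B = 2.1053 / 1.8235
Exactly, OR = (80 * 34) / (38 * 62) = 2720 / 2356
OR = 1.1545

1.1545


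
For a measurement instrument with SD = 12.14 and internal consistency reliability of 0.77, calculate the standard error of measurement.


SEM = SD * sqrt(1 - rxx)
SEM = 12.14 * sqrt(1 - 0.77)
SEM = 12.14 * sqrt(0.23) = 12.14 * 0.479583
SEM = 5.8221

5.8221


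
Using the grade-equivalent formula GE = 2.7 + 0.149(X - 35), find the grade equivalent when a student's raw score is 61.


raw - median = 61 - 35 = 26
slope * diff = 0.149 * 26 = 3.874
GE = 2.7 + 3.874
GE = 6.574

6.574


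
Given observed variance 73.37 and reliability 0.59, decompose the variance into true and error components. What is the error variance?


var_true = rxx * var_obs = 0.59 * 73.37 = 43.2883
var_error = var_obs - var_true
var_error = 73.37 - 43.2883
var_error = 30.0817

30.0817


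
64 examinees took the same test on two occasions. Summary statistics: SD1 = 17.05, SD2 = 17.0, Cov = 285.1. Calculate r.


r = cov(X,Y) / (SD_X * SD_Y)
r = 285.1 / (17.05 * 17.0)
r = 285.1 / 289.85
r = 0.9836

0.9836


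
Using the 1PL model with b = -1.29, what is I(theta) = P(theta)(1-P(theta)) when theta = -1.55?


P = 1/(1+exp(-(-1.55--1.29))) = 0.4354
I = P*(1-P) = 0.4354 * 0.5646
I = 0.2458

0.2458


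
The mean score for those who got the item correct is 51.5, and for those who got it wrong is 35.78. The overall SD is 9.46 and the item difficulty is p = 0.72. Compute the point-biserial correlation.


q = 1 - p = 0.28
rpb = ((M1 - M0) / SD) * sqrt(p * q)
rpb = ((51.5 - 35.78) / 9.46) * sqrt(0.72 * 0.28)
rpb = 0.7461

0.7461


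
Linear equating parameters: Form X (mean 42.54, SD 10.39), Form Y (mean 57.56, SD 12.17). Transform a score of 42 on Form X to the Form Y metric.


slope = SD_Y / SD_X = 12.17 / 10.39 ~ 1.1713
intercept = mean_Y - slope * mean_X = 57.56 - (12.17 / 10.39) * 42.54 ~ 7.7321
Y = slope * X + intercept. To avoid rounding drift from the rounded slope/intercept, evaluate the equivalent form Y = mean_Y + SD_Y * (X - mean_X) / SD_X at full precision:
Y = 57.56 + 12.17 * (42 - 42.54) / 10.39
Y = 57.56 - 12.17 * 0.54 / 10.39
Y = 57.56 - 6.5718 / 10.39
Y = 57.56 - 0.6325
Y = 56.9275

56.9275


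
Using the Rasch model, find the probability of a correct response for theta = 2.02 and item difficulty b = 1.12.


theta - b = 2.02 - 1.12 = 0.9
exp(-(theta - b)) = exp(-0.9) = 0.4066
P = 1 / (1 + 0.4066)
P = 0.7109

0.7109


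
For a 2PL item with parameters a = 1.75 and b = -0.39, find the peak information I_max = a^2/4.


For 2PL, max info at theta = b = -0.39
I_max = a^2 / 4 = 1.75^2 / 4
= 3.0625 / 4
I_max = 0.7656

0.7656


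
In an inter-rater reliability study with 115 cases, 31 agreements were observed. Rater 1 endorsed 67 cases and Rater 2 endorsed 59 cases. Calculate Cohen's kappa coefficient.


P_o = 31/115 = 0.269565
P_e = (67*59 + 48*56) / 13225 = 0.502155
kappa = (P_o - P_e) / (1 - P_e)
kappa = (0.269565 - 0.502155) / (1 - 0.502155)
kappa = -0.4672

-0.4672


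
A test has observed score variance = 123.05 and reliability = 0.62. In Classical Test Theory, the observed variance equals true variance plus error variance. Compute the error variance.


var_true = rxx * var_obs = 0.62 * 123.05 = 76.291
var_error = var_obs - var_true
var_error = 123.05 - 76.291
var_error = 46.759

46.759


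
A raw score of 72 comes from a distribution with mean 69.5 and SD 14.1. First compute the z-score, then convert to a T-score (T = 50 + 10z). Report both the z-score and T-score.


z = (X - mean) / SD = (72 - 69.5) / 14.1
z = 2.5 / 14.1
z = 0.1773
T-score = T = 50 + 10z
Carry z at full precision (z = 2.5 / 14.1) into the conversion:
T-score = 50 + 10 * (2.5 / 14.1) = 50 + 25 / 14.1
T-score = 50 + 1.773
T-score = 51.773

51.773


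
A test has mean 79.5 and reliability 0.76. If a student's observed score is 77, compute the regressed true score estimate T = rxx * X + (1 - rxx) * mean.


T_est = rxx * X + (1 - rxx) * mean
T_est = 0.76 * 77 + 0.24 * 79.5
T_est = 58.52 + 19.08
T_est = 77.6

77.6


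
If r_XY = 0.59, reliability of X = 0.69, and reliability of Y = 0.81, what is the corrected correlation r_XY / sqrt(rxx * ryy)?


r_corrected = rxy / sqrt(rxx * ryy)
= 0.59 / sqrt(0.69 * 0.81)
= 0.59 / sqrt(0.5589)
= 0.59 / 0.747596
r_corrected = 0.7892

0.7892


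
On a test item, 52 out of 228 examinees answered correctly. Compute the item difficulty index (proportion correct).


Item difficulty p = number correct / total examinees
p = 52 / 228
p = 0.2281

0.2281


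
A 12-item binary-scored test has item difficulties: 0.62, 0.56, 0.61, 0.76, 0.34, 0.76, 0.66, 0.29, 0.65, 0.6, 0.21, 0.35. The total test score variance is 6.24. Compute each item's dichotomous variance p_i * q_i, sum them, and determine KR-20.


For each item, compute p_i * q_i:
  Item 1: 0.62 * 0.38 = 0.2356
  Item 2: 0.56 * 0.44 = 0.2464
  Item 3: 0.61 * 0.39 = 0.2379
  Item 4: 0.76 * 0.24 = 0.1824
  Item 5: 0.34 * 0.66 = 0.2244
  Item 6: 0.76 * 0.24 = 0.1824
  Item 7: 0.66 * 0.34 = 0.2244
  Item 8: 0.29 * 0.71 = 0.2059
  Item 9: 0.65 * 0.35 = 0.2275
  Item 10: 0.6 * 0.4 = 0.24
  Item 11: 0.21 * 0.79 = 0.1659
  Item 12: 0.35 * 0.65 = 0.2275
Sum(p_i * q_i) = 0.2356 + 0.2464 + 0.2379 + 0.1824 + 0.2244 + 0.1824 + 0.2244 + 0.2059 + 0.2275 + 0.24 + 0.1659 + 0.2275 = 2.6003
KR-20 = (k/(k-1)) * (1 - Sum(p_i*q_i) / Var_total)
= (12/11) * (1 - 2.6003/6.24)
= 1.0909 * 0.5833
KR-20 = 0.6363

0.6363
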